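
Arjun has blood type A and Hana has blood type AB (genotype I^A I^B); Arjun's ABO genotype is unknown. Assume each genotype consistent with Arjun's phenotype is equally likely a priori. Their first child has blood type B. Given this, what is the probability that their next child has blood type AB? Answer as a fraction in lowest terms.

1/4

Possible genotypes: Arjun ∈ {I^A I^A, I^A i}; Hana ∈ {I^A I^B}.
Weight each parental genotype pair by prior × P(type-B child):
  I^A i × I^A I^B: posterior weight 1; P(next child type AB) = 1/4.
Weighted sum = 1/4.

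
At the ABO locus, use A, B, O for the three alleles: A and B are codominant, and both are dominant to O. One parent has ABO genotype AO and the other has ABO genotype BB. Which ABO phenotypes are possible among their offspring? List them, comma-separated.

B, AB

Gametes from AO × BB give offspring ABO genotypes AB, BO, i.e. phenotypes B, AB.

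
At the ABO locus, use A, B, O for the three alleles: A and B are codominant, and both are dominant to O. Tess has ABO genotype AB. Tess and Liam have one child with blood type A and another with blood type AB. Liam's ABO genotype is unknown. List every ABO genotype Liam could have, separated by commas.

For each candidate genotype of Liam, check whether crossing it with AB can produce every observed child phenotype.
  AA → possible child types {A, AB} ✓
  AB → possible child types {A, B, AB} ✓
  AO → possible child types {A, B, AB} ✓
  BB → possible child types {B, AB} ✗
  BO → possible child types {A, B, AB} ✓
  OO → possible child types {A, B} ✗

AA, AB, AO, BO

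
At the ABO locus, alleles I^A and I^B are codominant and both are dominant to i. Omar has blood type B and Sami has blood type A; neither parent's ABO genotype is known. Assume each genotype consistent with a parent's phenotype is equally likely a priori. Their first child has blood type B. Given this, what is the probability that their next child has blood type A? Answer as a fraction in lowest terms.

Possible genotypes: Omar ∈ {I^B I^B, I^B i}; Sami ∈ {I^A I^A, I^A i}.
Weight each parental genotype pair by prior × P(type-B child):
  I^B I^B × I^A i: posterior weight 2/3; P(next child type A) = 0.
  I^B i × I^A i: posterior weight 1/3; P(next child type A) = 1/4.
Weighted sum = 1/12.

1/12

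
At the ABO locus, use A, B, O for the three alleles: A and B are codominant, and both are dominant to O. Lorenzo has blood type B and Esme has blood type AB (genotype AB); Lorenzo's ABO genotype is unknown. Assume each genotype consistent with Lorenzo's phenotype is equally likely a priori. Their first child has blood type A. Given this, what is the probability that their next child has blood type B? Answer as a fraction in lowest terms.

Possible genotypes: Lorenzo ∈ {BB, BO}; Esme ∈ {AB}.
Weight each parental genotype pair by prior × P(type-A child):
  BO × AB: posterior weight 1; P(next child type B) = 1/2.
Weighted sum = 1/2.

1/2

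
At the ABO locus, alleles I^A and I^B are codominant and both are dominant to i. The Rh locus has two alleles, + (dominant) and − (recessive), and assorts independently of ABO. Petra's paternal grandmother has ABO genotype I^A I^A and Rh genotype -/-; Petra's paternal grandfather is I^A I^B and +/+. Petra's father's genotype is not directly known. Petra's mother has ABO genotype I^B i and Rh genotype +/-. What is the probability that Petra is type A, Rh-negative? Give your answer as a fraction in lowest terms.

Petra's father's ABO genotype from I^A I^A × I^A I^B: 1/2 I^A I^A, 1/2 I^A I^B.
Crossing each possibility with the mother I^B i and summing P(type A): 1/2·1/2 + 1/2·1/4 = 3/8.
Similarly for Rh via the father's Rh distribution: P(Rh-) = 1/4.
Independent loci: 3/8 × 1/4 = 3/32.

3/32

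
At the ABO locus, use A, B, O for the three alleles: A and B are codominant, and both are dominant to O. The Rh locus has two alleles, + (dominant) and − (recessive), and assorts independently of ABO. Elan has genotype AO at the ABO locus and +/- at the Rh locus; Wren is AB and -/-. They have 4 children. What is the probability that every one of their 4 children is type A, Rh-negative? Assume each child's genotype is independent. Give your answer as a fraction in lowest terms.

ABO cross AO × AB → 1/2 A, 1/4 B, 1/4 AB.
Rh cross +/- × -/- → 1/2 Rh+, 1/2 Rh-; so P(type A, Rh-negative) = 1/2 × 1/2 = 1/4 per child.
All 4 independent: (1/4)^4 = 1/256.

1/256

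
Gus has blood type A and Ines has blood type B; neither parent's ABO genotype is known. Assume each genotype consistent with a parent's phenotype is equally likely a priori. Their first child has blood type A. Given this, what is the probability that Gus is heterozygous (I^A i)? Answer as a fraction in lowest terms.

1/3

Possible genotypes: Gus ∈ {I^A I^A, I^A i}; Ines ∈ {I^B I^B, I^B i}.
Weight each parental genotype pair by prior × P(type-A child):
  I^A I^A × I^B i: posterior weight 2/3.
  I^A i × I^B i: posterior weight 1/3.
Sum the posterior weight over pairs where Gus is I^A i: 1/3.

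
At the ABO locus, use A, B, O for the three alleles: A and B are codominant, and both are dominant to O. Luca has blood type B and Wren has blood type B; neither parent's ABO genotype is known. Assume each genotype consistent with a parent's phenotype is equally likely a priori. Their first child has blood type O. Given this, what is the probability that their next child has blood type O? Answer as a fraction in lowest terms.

1/4

Possible genotypes: Luca ∈ {BB, BO}; Wren ∈ {BB, BO}.
Weight each parental genotype pair by prior × P(type-O child):
  BO × BO: posterior weight 1; P(next child type O) = 1/4.
Weighted sum = 1/4.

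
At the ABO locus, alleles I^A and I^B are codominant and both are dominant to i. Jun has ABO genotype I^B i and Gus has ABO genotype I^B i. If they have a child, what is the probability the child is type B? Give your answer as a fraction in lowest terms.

3/4

ABO cross I^B i × I^B i → offspring phenotypes: 1/4 O, 3/4 B.
So P(type B) = 3/4.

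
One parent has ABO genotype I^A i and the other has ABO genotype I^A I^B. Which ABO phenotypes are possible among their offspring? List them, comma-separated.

A, B, AB

Gametes from I^A i × I^A I^B give offspring ABO genotypes I^A I^A, I^A I^B, I^A i, I^B i, i.e. phenotypes A, B, AB.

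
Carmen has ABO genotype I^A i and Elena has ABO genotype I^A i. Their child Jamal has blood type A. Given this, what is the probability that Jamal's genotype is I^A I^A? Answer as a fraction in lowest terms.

1/3

Cross I^A i × I^A i → 1/4 I^A I^A, 1/2 I^A i, 1/4 i i.
Type-A genotypes among offspring: I^A I^A (1/4), I^A i (1/2); total 3/4.
P(I^A I^A | type A) = (1/4) / (3/4) = 1/3.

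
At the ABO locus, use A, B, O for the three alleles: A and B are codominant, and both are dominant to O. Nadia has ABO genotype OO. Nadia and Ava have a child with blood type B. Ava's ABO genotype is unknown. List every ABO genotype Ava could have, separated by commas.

For each candidate genotype of Ava, check whether crossing it with OO can produce every observed child phenotype.
  AA → possible child types {A} ✗
  AB → possible child types {A, B} ✓
  AO → possible child types {O, A} ✗
  BB → possible child types {B} ✓
  BO → possible child types {O, B} ✓
  OO → possible child types {O} ✗

AB, BB, BO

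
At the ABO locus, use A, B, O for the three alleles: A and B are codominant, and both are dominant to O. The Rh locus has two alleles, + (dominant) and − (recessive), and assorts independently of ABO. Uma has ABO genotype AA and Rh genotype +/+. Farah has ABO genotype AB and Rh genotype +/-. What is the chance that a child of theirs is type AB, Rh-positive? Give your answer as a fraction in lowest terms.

ABO cross AA × AB → offspring phenotypes: 1/2 A, 1/2 AB.
Rh cross +/+ × +/- → 1 Rh+.
Independent loci: P(type AB, Rh-positive) = 1/2 × 1 = 1/2.

1/2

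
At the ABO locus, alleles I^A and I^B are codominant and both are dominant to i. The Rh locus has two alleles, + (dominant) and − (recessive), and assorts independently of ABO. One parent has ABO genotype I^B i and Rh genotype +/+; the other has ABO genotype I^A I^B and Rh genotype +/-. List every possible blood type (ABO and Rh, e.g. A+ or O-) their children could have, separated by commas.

A+, B+, AB+

Gametes from I^B i × I^A I^B give offspring ABO genotypes I^A I^B, I^A i, I^B I^B, I^B i, i.e. phenotypes A, B, AB.
Rh cross +/+ × +/- → phenotypes Rh+.
Combining independently: A+, B+, AB+.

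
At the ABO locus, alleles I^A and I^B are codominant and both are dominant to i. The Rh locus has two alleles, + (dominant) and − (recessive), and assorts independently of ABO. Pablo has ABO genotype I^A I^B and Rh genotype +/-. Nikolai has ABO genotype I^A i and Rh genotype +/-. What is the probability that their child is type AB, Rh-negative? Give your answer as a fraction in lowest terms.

ABO cross I^A I^B × I^A i → offspring phenotypes: 1/2 A, 1/4 B, 1/4 AB.
Rh cross +/- × +/- → 3/4 Rh+, 1/4 Rh-.
Independent loci: P(type AB, Rh-negative) = 1/4 × 1/4 = 1/16.

1/16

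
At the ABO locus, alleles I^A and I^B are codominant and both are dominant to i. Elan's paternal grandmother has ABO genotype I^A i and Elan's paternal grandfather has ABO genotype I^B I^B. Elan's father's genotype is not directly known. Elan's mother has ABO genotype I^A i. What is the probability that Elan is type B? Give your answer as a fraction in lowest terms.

Elan's father's ABO genotype from I^A i × I^B I^B: 1/2 I^A I^B, 1/2 I^B i.
Crossing each possibility with the mother I^A i and summing P(type B): 1/2·1/4 + 1/2·1/4 = 1/4.

1/4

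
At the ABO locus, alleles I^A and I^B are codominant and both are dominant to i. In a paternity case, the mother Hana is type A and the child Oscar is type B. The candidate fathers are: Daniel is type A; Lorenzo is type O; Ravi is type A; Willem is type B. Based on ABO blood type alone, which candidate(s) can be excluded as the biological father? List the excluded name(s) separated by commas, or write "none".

A candidate is excluded only if no genotype consistent with his phenotype could produce a type B child with a type A mother.
Daniel (type A): no genotype consistent with that phenotype can produce a type-B child with a type-A mother.
Lorenzo (type O): no genotype consistent with that phenotype can produce a type-B child with a type-A mother.
Ravi (type A): no genotype consistent with that phenotype can produce a type-B child with a type-A mother.

Daniel, Lorenzo, Ravi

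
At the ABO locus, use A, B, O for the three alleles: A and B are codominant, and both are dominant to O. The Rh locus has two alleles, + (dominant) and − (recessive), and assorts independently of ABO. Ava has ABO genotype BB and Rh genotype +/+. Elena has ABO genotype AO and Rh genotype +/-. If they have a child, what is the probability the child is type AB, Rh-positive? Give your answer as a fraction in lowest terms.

ABO cross BB × AO → offspring phenotypes: 1/2 B, 1/2 AB.
Rh cross +/+ × +/- → 1 Rh+.
Independent loci: P(type AB, Rh-positive) = 1/2 × 1 = 1/2.

1/2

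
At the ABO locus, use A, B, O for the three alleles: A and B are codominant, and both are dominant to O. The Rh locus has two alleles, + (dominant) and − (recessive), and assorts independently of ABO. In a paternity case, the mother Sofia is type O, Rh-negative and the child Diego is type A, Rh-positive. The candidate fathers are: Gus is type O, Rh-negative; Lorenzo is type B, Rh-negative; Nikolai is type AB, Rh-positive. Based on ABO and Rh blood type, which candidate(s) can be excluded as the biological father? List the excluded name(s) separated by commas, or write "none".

Gus, Lorenzo

A candidate is excluded only if no genotype consistent with his phenotype could produce a type A, Rh-positive child with a type O, Rh-negative mother.
Gus (type O, Rh-): no genotype consistent with that phenotype can produce a type-A Rh+ child with a type-O mother.
Lorenzo (type B, Rh-): no genotype consistent with that phenotype can produce a type-A Rh+ child with a type-O mother.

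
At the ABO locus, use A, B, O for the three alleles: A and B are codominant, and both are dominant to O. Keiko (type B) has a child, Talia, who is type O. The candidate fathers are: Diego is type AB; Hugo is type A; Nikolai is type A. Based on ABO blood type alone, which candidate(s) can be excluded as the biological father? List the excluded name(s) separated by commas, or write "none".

Diego

A candidate is excluded only if no genotype consistent with his phenotype could produce a type O child with a type B mother.
Diego (type AB): no genotype consistent with that phenotype can produce a type-O child with a type-B mother.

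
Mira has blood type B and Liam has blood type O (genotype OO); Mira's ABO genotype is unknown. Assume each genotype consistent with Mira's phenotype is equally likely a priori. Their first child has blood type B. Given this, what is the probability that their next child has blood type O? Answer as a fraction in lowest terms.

1/6

Possible genotypes: Mira ∈ {BB, BO}; Liam ∈ {OO}.
Weight each parental genotype pair by prior × P(type-B child):
  BB × OO: posterior weight 2/3; P(next child type O) = 0.
  BO × OO: posterior weight 1/3; P(next child type O) = 1/2.
Weighted sum = 1/6.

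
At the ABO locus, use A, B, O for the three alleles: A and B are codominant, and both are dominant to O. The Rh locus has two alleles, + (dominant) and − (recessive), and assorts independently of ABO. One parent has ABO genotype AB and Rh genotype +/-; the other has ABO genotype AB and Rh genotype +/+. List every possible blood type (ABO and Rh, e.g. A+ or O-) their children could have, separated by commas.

A+, B+, AB+

Gametes from AB × AB give offspring ABO genotypes AA, AB, BB, i.e. phenotypes A, B, AB.
Rh cross +/- × +/+ → phenotypes Rh+.
Combining independently: A+, B+, AB+.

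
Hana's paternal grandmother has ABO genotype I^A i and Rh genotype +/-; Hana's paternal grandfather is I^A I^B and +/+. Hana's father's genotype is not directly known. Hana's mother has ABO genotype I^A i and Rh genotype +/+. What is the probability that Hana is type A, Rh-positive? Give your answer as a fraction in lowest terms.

Hana's father's ABO genotype from I^A i × I^A I^B: 1/4 I^A I^A, 1/4 I^A I^B, 1/4 I^A i, 1/4 I^B i.
Crossing each possibility with the mother I^A i and summing P(type A): 1/4·1 + 1/4·1/2 + 1/4·3/4 + 1/4·1/4 = 5/8.
Similarly for Rh via the father's Rh distribution: P(Rh+) = 1.
Independent loci: 5/8 × 1 = 5/8.

5/8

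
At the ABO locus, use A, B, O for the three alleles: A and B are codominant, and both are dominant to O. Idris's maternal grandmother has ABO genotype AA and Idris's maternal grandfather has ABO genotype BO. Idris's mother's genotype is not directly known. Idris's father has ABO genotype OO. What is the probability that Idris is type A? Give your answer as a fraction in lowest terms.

1/2

Idris's mother's ABO genotype from AA × BO: 1/2 AB, 1/2 AO.
Crossing each possibility with the father OO and summing P(type A): 1/2·1/2 + 1/2·1/2 = 1/2.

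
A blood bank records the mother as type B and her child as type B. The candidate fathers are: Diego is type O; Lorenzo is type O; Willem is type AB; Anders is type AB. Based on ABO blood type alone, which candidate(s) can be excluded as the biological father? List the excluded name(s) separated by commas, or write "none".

A candidate is excluded only if no genotype consistent with his phenotype could produce a type B child with a type B mother.
Every candidate has at least one consistent genotype combination, so none can be excluded.

none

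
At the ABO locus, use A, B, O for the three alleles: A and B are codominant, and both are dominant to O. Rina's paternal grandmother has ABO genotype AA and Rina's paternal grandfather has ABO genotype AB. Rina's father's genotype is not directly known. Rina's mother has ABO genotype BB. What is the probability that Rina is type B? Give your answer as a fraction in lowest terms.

Rina's father's ABO genotype from AA × AB: 1/2 AA, 1/2 AB.
Crossing each possibility with the mother BB and summing P(type B): 1/2·0 + 1/2·1/2 = 1/4.

1/4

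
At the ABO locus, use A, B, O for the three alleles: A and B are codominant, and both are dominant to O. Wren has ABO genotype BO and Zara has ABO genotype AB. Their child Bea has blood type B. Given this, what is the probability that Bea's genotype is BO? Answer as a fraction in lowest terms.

1/2

Cross BO × AB → 1/4 AB, 1/4 AO, 1/4 BB, 1/4 BO.
Type-B genotypes among offspring: BB (1/4), BO (1/4); total 1/2.
P(BO | type B) = (1/4) / (1/2) = 1/2.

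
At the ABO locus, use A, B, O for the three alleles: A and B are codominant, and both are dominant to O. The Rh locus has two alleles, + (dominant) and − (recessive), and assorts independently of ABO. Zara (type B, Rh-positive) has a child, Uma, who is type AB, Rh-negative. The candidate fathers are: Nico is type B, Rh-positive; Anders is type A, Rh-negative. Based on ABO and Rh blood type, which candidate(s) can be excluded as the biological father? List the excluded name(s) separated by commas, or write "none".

A candidate is excluded only if no genotype consistent with his phenotype could produce a type AB, Rh-negative child with a type B, Rh-positive mother.
Nico (type B, Rh+): no genotype consistent with that phenotype can produce a type-AB Rh- child with a type-B mother.

Nico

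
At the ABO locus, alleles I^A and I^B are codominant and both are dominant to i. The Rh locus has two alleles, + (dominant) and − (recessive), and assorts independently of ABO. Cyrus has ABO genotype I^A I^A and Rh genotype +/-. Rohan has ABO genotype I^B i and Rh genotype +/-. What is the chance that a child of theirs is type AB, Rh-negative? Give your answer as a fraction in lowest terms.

ABO cross I^A I^A × I^B i → offspring phenotypes: 1/2 A, 1/2 AB.
Rh cross +/- × +/- → 3/4 Rh+, 1/4 Rh-.
Independent loci: P(type AB, Rh-negative) = 1/2 × 1/4 = 1/8.

1/8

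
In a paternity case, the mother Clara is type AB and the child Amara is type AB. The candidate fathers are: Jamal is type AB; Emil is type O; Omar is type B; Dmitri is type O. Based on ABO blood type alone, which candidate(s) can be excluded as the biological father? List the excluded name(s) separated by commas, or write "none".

Emil, Dmitri

A candidate is excluded only if no genotype consistent with his phenotype could produce a type AB child with a type AB mother.
Emil (type O): no genotype consistent with that phenotype can produce a type-AB child with a type-AB mother.
Dmitri (type O): no genotype consistent with that phenotype can produce a type-AB child with a type-AB mother.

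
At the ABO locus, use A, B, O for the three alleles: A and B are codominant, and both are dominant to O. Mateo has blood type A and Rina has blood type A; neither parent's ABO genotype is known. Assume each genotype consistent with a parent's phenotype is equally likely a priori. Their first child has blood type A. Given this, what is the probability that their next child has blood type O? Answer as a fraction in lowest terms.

Possible genotypes: Mateo ∈ {AA, AO}; Rina ∈ {AA, AO}.
Weight each parental genotype pair by prior × P(type-A child):
  AA × AA: posterior weight 4/15; P(next child type O) = 0.
  AA × AO: posterior weight 4/15; P(next child type O) = 0.
  AO × AA: posterior weight 4/15; P(next child type O) = 0.
  AO × AO: posterior weight 1/5; P(next child type O) = 1/4.
Weighted sum = 1/20.

1/20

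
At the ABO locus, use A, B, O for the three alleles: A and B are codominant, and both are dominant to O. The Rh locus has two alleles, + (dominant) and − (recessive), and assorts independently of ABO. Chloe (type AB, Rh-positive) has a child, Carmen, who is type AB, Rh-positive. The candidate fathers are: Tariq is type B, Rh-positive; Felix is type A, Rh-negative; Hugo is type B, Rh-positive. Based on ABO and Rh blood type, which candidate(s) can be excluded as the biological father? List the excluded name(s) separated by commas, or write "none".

none

A candidate is excluded only if no genotype consistent with his phenotype could produce a type AB, Rh-positive child with a type AB, Rh-positive mother.
Every candidate has at least one consistent genotype combination, so none can be excluded.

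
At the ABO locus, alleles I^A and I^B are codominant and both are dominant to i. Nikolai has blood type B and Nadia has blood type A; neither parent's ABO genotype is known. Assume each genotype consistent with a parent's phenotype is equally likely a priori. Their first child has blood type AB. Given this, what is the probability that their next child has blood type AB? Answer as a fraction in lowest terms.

25/36

Possible genotypes: Nikolai ∈ {I^B I^B, I^B i}; Nadia ∈ {I^A I^A, I^A i}.
Weight each parental genotype pair by prior × P(type-AB child):
  I^B I^B × I^A I^A: posterior weight 4/9; P(next child type AB) = 1.
  I^B I^B × I^A i: posterior weight 2/9; P(next child type AB) = 1/2.
  I^B i × I^A I^A: posterior weight 2/9; P(next child type AB) = 1/2.
  I^B i × I^A i: posterior weight 1/9; P(next child type AB) = 1/4.
Weighted sum = 25/36.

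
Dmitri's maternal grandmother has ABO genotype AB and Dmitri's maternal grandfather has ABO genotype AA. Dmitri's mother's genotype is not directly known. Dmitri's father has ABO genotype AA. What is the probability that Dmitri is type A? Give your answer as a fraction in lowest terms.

3/4

Dmitri's mother's ABO genotype from AB × AA: 1/2 AA, 1/2 AB.
Crossing each possibility with the father AA and summing P(type A): 1/2·1 + 1/2·1/2 = 3/4.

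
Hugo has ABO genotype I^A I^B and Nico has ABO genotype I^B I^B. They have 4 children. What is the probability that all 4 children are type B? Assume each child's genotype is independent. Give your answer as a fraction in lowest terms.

ABO cross I^A I^B × I^B I^B → 1/2 B, 1/2 AB.
So P(type B) = 1/2 per child.
All 4 independent: (1/2)^4 = 1/16.

1/16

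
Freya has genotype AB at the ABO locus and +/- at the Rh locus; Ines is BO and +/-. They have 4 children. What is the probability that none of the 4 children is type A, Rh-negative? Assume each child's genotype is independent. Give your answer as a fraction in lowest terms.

ABO cross AB × BO → 1/4 A, 1/2 B, 1/4 AB.
Rh cross +/- × +/- → 3/4 Rh+, 1/4 Rh-; so P(type A, Rh-negative) = 1/4 × 1/4 = 1/16 per child.
P(not type A, Rh-negative) = 15/16 for one child; (15/16)^4 = 50625/65536.

50625/65536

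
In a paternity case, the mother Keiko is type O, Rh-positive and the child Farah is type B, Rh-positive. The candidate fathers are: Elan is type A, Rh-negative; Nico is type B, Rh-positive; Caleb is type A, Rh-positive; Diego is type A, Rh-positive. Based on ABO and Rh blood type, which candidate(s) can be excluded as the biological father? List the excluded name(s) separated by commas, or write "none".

A candidate is excluded only if no genotype consistent with his phenotype could produce a type B, Rh-positive child with a type O, Rh-positive mother.
Elan (type A, Rh-): no genotype consistent with that phenotype can produce a type-B Rh+ child with a type-O mother.
Caleb (type A, Rh+): no genotype consistent with that phenotype can produce a type-B Rh+ child with a type-O mother.
Diego (type A, Rh+): no genotype consistent with that phenotype can produce a type-B Rh+ child with a type-O mother.

Elan, Caleb, Diego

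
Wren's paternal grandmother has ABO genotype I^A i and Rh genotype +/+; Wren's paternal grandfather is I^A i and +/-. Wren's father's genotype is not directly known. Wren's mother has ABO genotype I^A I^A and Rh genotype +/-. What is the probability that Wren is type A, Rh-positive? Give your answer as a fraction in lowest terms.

7/8

Wren's father's ABO genotype from I^A i × I^A i: 1/4 I^A I^A, 1/2 I^A i, 1/4 i i.
Crossing each possibility with the mother I^A I^A and summing P(type A): 1/4·1 + 1/2·1 + 1/4·1 = 1.
Similarly for Rh via the father's Rh distribution: P(Rh+) = 7/8.
Independent loci: 1 × 7/8 = 7/8.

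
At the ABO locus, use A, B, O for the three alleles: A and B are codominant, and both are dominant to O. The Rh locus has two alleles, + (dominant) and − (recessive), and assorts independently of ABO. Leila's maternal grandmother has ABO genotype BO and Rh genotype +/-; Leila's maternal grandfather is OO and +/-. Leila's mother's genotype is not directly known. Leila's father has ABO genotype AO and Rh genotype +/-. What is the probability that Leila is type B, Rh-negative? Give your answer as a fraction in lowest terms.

1/32

Leila's mother's ABO genotype from BO × OO: 1/2 BO, 1/2 OO.
Crossing each possibility with the father AO and summing P(type B): 1/2·1/4 + 1/2·0 = 1/8.
Similarly for Rh via the mother's Rh distribution: P(Rh-) = 1/4.
Independent loci: 1/8 × 1/4 = 1/32.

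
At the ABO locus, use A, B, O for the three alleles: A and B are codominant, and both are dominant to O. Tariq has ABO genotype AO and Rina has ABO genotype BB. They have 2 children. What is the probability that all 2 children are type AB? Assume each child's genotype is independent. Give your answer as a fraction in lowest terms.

1/4

ABO cross AO × BB → 1/2 B, 1/2 AB.
So P(type AB) = 1/2 per child.
All 2 independent: (1/2)^2 = 1/4.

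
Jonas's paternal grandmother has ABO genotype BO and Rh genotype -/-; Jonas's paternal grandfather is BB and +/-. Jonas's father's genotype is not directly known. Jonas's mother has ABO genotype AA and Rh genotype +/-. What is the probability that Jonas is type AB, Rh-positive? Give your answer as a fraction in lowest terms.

Jonas's father's ABO genotype from BO × BB: 1/2 BB, 1/2 BO.
Crossing each possibility with the mother AA and summing P(type AB): 1/2·1 + 1/2·1/2 = 3/4.
Similarly for Rh via the father's Rh distribution: P(Rh+) = 5/8.
Independent loci: 3/4 × 5/8 = 15/32.

15/32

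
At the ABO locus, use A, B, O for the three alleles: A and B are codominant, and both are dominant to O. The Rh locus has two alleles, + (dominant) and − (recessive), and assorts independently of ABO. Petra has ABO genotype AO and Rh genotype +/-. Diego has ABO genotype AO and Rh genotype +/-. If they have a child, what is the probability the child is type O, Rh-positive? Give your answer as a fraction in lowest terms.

ABO cross AO × AO → offspring phenotypes: 1/4 O, 3/4 A.
Rh cross +/- × +/- → 3/4 Rh+, 1/4 Rh-.
Independent loci: P(type O, Rh-positive) = 1/4 × 3/4 = 3/16.

3/16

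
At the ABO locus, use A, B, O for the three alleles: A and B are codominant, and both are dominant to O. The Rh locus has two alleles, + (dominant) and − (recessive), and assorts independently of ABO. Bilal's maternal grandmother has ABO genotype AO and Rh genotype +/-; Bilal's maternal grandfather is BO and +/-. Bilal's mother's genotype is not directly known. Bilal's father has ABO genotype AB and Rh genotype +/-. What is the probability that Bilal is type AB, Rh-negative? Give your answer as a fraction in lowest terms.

1/16

Bilal's mother's ABO genotype from AO × BO: 1/4 AB, 1/4 AO, 1/4 BO, 1/4 OO.
Crossing each possibility with the father AB and summing P(type AB): 1/4·1/2 + 1/4·1/4 + 1/4·1/4 + 1/4·0 = 1/4.
Similarly for Rh via the mother's Rh distribution: P(Rh-) = 1/4.
Independent loci: 1/4 × 1/4 = 1/16.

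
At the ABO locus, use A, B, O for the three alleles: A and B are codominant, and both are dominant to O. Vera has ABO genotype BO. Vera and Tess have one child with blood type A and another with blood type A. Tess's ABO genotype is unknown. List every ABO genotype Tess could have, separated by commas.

AA, AB, AO

For each candidate genotype of Tess, check whether crossing it with BO can produce every observed child phenotype.
  AA → possible child types {A, AB} ✓
  AB → possible child types {A, B, AB} ✓
  AO → possible child types {O, A, B, AB} ✓
  BB → possible child types {B} ✗
  BO → possible child types {O, B} ✗
  OO → possible child types {O, B} ✗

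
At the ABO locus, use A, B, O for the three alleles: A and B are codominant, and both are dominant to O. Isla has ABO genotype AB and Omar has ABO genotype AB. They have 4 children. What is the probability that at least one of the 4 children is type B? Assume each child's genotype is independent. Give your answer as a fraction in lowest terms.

ABO cross AB × AB → 1/4 A, 1/4 B, 1/2 AB.
So P(type B) = 1/4 per child.
P(none) = (3/4)^4 = 81/256; P(at least one) = 1 − 81/256 = 175/256.

175/256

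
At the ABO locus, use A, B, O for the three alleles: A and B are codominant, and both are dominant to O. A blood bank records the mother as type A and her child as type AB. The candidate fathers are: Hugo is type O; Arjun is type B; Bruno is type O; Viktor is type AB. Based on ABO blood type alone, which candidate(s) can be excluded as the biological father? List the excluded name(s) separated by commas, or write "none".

A candidate is excluded only if no genotype consistent with his phenotype could produce a type AB child with a type A mother.
Hugo (type O): no genotype consistent with that phenotype can produce a type-AB child with a type-A mother.
Bruno (type O): no genotype consistent with that phenotype can produce a type-AB child with a type-A mother.

Hugo, Bruno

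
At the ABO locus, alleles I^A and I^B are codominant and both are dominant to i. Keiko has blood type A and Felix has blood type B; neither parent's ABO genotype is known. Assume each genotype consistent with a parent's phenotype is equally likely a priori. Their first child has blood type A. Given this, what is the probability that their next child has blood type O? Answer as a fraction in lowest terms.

1/12

Possible genotypes: Keiko ∈ {I^A I^A, I^A i}; Felix ∈ {I^B I^B, I^B i}.
Weight each parental genotype pair by prior × P(type-A child):
  I^A I^A × I^B i: posterior weight 2/3; P(next child type O) = 0.
  I^A i × I^B i: posterior weight 1/3; P(next child type O) = 1/4.
Weighted sum = 1/12.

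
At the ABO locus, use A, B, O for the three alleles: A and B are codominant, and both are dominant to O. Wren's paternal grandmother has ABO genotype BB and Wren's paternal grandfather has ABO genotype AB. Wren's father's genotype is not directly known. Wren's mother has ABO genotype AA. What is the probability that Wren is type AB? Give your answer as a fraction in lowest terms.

Wren's father's ABO genotype from BB × AB: 1/2 AB, 1/2 BB.
Crossing each possibility with the mother AA and summing P(type AB): 1/2·1/2 + 1/2·1 = 3/4.

3/4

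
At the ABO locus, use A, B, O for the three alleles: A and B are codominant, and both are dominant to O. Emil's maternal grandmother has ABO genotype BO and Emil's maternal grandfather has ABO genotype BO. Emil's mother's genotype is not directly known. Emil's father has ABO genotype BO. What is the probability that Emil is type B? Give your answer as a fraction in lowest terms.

Emil's mother's ABO genotype from BO × BO: 1/4 BB, 1/2 BO, 1/4 OO.
Crossing each possibility with the father BO and summing P(type B): 1/4·1 + 1/2·3/4 + 1/4·1/2 = 3/4.

3/4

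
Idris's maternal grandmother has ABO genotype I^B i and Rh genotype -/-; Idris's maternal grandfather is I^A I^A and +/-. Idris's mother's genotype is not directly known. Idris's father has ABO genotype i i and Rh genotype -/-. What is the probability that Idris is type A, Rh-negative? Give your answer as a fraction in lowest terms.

Idris's mother's ABO genotype from I^B i × I^A I^A: 1/2 I^A I^B, 1/2 I^A i.
Crossing each possibility with the father i i and summing P(type A): 1/2·1/2 + 1/2·1/2 = 1/2.
Similarly for Rh via the mother's Rh distribution: P(Rh-) = 3/4.
Independent loci: 1/2 × 3/4 = 3/8.

3/8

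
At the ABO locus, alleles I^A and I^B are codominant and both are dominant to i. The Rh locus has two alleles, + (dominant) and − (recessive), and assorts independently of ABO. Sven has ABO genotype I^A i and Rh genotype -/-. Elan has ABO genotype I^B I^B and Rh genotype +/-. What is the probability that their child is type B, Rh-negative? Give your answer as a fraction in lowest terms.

ABO cross I^A i × I^B I^B → offspring phenotypes: 1/2 B, 1/2 AB.
Rh cross -/- × +/- → 1/2 Rh+, 1/2 Rh-.
Independent loci: P(type B, Rh-negative) = 1/2 × 1/2 = 1/4.

1/4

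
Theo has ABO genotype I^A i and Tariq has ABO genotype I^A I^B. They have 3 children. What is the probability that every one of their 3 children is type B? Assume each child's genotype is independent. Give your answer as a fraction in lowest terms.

ABO cross I^A i × I^A I^B → 1/2 A, 1/4 B, 1/4 AB.
So P(type B) = 1/4 per child.
All 3 independent: (1/4)^3 = 1/64.

1/64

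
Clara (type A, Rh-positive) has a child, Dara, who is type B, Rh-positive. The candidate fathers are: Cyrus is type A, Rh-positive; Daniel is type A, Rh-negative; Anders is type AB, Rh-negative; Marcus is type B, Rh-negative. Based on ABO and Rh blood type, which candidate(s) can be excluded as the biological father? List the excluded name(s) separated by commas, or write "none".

A candidate is excluded only if no genotype consistent with his phenotype could produce a type B, Rh-positive child with a type A, Rh-positive mother.
Cyrus (type A, Rh+): no genotype consistent with that phenotype can produce a type-B Rh+ child with a type-A mother.
Daniel (type A, Rh-): no genotype consistent with that phenotype can produce a type-B Rh+ child with a type-A mother.

Cyrus, Daniel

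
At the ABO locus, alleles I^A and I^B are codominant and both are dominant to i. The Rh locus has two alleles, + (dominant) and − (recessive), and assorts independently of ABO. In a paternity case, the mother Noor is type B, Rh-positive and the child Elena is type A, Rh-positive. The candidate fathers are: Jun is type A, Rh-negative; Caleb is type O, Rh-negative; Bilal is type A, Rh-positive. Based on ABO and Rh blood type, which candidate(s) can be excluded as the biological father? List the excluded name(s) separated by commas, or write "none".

A candidate is excluded only if no genotype consistent with his phenotype could produce a type A, Rh-positive child with a type B, Rh-positive mother.
Caleb (type O, Rh-): no genotype consistent with that phenotype can produce a type-A Rh+ child with a type-B mother.

Caleb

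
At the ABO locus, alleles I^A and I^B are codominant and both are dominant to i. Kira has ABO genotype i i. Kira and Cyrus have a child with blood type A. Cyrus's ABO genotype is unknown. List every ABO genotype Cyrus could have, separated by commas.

I^A I^A, I^A I^B, I^A i

For each candidate genotype of Cyrus, check whether crossing it with i i can produce every observed child phenotype.
  I^A I^A → possible child types {A} ✓
  I^A I^B → possible child types {A, B} ✓
  I^A i → possible child types {O, A} ✓
  I^B I^B → possible child types {B} ✗
  I^B i → possible child types {O, B} ✗
  i i → possible child types {O} ✗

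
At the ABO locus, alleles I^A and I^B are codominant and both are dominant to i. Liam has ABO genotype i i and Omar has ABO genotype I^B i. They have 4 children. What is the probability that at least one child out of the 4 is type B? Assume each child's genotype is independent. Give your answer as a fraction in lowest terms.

ABO cross i i × I^B i → 1/2 O, 1/2 B.
So P(type B) = 1/2 per child.
P(none) = (1/2)^4 = 1/16; P(at least one) = 1 − 1/16 = 15/16.

15/16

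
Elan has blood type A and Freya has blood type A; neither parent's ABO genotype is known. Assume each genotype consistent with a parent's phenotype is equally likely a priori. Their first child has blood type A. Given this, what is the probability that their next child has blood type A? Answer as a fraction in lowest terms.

Possible genotypes: Elan ∈ {I^A I^A, I^A i}; Freya ∈ {I^A I^A, I^A i}.
Weight each parental genotype pair by prior × P(type-A child):
  I^A I^A × I^A I^A: posterior weight 4/15; P(next child type A) = 1.
  I^A I^A × I^A i: posterior weight 4/15; P(next child type A) = 1.
  I^A i × I^A I^A: posterior weight 4/15; P(next child type A) = 1.
  I^A i × I^A i: posterior weight 1/5; P(next child type A) = 3/4.
Weighted sum = 19/20.

19/20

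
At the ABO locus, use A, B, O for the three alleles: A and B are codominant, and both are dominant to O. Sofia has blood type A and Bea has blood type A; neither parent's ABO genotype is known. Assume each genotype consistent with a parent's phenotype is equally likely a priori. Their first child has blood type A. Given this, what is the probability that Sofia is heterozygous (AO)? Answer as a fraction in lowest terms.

7/15

Possible genotypes: Sofia ∈ {AA, AO}; Bea ∈ {AA, AO}.
Weight each parental genotype pair by prior × P(type-A child):
  AA × AA: posterior weight 4/15.
  AA × AO: posterior weight 4/15.
  AO × AA: posterior weight 4/15.
  AO × AO: posterior weight 1/5.
Sum the posterior weight over pairs where Sofia is AO: 7/15.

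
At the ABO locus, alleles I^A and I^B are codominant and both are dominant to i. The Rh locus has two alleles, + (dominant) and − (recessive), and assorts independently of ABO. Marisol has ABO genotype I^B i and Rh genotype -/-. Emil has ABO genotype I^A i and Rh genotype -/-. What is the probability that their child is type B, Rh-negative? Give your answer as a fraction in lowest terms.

ABO cross I^B i × I^A i → offspring phenotypes: 1/4 O, 1/4 A, 1/4 B, 1/4 AB.
Rh cross -/- × -/- → 1 Rh-.
Independent loci: P(type B, Rh-negative) = 1/4 × 1 = 1/4.

1/4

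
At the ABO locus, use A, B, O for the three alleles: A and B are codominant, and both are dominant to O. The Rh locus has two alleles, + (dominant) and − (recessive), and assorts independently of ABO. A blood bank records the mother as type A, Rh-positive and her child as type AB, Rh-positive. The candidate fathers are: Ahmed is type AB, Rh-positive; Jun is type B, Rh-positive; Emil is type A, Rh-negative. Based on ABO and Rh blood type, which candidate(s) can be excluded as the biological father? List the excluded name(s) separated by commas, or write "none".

Emil

A candidate is excluded only if no genotype consistent with his phenotype could produce a type AB, Rh-positive child with a type A, Rh-positive mother.
Emil (type A, Rh-): no genotype consistent with that phenotype can produce a type-AB Rh+ child with a type-A mother.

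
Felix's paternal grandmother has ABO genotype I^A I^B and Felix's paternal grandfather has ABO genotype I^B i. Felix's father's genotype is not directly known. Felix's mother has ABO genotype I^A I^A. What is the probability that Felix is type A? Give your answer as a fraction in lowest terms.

Felix's father's ABO genotype from I^A I^B × I^B i: 1/4 I^A I^B, 1/4 I^A i, 1/4 I^B I^B, 1/4 I^B i.
Crossing each possibility with the mother I^A I^A and summing P(type A): 1/4·1/2 + 1/4·1 + 1/4·0 + 1/4·1/2 = 1/2.

1/2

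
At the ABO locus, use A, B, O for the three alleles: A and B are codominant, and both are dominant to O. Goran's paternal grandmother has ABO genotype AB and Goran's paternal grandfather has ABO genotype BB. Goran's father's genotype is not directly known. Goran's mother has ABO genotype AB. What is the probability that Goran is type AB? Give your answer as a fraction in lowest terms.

1/2

Goran's father's ABO genotype from AB × BB: 1/2 AB, 1/2 BB.
Crossing each possibility with the mother AB and summing P(type AB): 1/2·1/2 + 1/2·1/2 = 1/2.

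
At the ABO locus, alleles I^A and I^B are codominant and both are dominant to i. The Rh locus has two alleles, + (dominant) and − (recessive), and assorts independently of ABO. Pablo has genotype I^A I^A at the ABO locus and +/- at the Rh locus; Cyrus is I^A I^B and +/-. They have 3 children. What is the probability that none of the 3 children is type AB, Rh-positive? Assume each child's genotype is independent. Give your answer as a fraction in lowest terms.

125/512

ABO cross I^A I^A × I^A I^B → 1/2 A, 1/2 AB.
Rh cross +/- × +/- → 3/4 Rh+, 1/4 Rh-; so P(type AB, Rh-positive) = 1/2 × 3/4 = 3/8 per child.
P(not type AB, Rh-positive) = 5/8 for one child; (5/8)^3 = 125/512.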